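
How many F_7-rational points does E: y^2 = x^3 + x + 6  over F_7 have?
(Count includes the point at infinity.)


For each x in F_7, count y with y^2 = x^3 + 1 x + 6 mod 7:
  x = 1: RHS = 1, y in [1, 6]  -> 2 point(s)
  x = 2: RHS = 2, y in [3, 4]  -> 2 point(s)
  x = 3: RHS = 1, y in [1, 6]  -> 2 point(s)
  x = 4: RHS = 4, y in [2, 5]  -> 2 point(s)
  x = 6: RHS = 4, y in [2, 5]  -> 2 point(s)
Affine points: 10. Add the point at infinity: total = 11.

#E(F_7) = 11


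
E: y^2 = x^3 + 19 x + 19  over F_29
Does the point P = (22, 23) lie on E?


Check whether y^2 = x^3 + 19 x + 19 (mod 29) for (x, y) = (22, 23).
LHS: y^2 = 23^2 mod 29 = 7
RHS: x^3 + 19 x + 19 = 22^3 + 19*22 + 19 mod 29 = 7
LHS = RHS

Yes, on the curve


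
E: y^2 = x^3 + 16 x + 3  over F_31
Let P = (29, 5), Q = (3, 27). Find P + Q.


P != Q, so use the chord formula.
s = (y2 - y1) / (x2 - x1) = (22) / (5) mod 31 = 23
x3 = s^2 - x1 - x2 mod 31 = 23^2 - 29 - 3 = 1
y3 = s (x1 - x3) - y1 mod 31 = 23 * (29 - 1) - 5 = 19

P + Q = (1, 19)


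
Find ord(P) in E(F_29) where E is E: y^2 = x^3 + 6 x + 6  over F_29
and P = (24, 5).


Compute successive multiples of P until we hit O:
  1P = (24, 5)
  2P = (15, 7)
  3P = (28, 12)
  4P = (0, 8)
  5P = (10, 15)
  6P = (18, 28)
  7P = (17, 2)
  8P = (16, 15)
  ... (continuing to 31P)
  31P = O

ord(P) = 31


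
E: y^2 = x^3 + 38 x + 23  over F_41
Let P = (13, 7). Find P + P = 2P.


Doubling: s = (3 x1^2 + a) / (2 y1)
s = (3*13^2 + 38) / (2*7) mod 41 = 36
x3 = s^2 - 2 x1 mod 41 = 36^2 - 2*13 = 40
y3 = s (x1 - x3) - y1 mod 41 = 36 * (13 - 40) - 7 = 5

2P = (40, 5)


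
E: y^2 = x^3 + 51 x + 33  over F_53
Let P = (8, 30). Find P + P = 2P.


Doubling: s = (3 x1^2 + a) / (2 y1)
s = (3*8^2 + 51) / (2*30) mod 53 = 12
x3 = s^2 - 2 x1 mod 53 = 12^2 - 2*8 = 22
y3 = s (x1 - x3) - y1 mod 53 = 12 * (8 - 22) - 30 = 14

2P = (22, 14)


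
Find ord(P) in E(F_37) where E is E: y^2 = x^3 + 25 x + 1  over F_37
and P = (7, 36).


Compute successive multiples of P until we hit O:
  1P = (7, 36)
  2P = (19, 34)
  3P = (10, 20)
  4P = (32, 11)
  5P = (36, 30)
  6P = (20, 19)
  7P = (22, 32)
  8P = (1, 29)
  ... (continuing to 41P)
  41P = O

ord(P) = 41


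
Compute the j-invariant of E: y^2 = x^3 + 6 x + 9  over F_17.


Delta = -16(4 a^3 + 27 b^2) mod 17 = 8
-1728 * (4 a)^3 = -1728 * (4*6)^3 mod 17 = 1
j = 1 * 8^(-1) mod 17 = 15

j = 15 (mod 17)


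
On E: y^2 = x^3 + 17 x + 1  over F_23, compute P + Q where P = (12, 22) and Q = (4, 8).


P != Q, so use the chord formula.
s = (y2 - y1) / (x2 - x1) = (9) / (15) mod 23 = 19
x3 = s^2 - x1 - x2 mod 23 = 19^2 - 12 - 4 = 0
y3 = s (x1 - x3) - y1 mod 23 = 19 * (12 - 0) - 22 = 22

P + Q = (0, 22)


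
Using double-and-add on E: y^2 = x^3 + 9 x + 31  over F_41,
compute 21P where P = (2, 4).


k = 21 = 10101_2 (binary, LSB first: 10101)
Double-and-add from P = (2, 4):
  bit 0 = 1: acc = O + (2, 4) = (2, 4)
  bit 1 = 0: acc unchanged = (2, 4)
  bit 2 = 1: acc = (2, 4) + (24, 7) = (19, 3)
  bit 3 = 0: acc unchanged = (19, 3)
  bit 4 = 1: acc = (19, 3) + (0, 21) = (2, 37)

21P = (2, 37)


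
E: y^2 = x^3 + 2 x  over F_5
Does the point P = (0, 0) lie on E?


Check whether y^2 = x^3 + 2 x + 0 (mod 5) for (x, y) = (0, 0).
LHS: y^2 = 0^2 mod 5 = 0
RHS: x^3 + 2 x + 0 = 0^3 + 2*0 + 0 mod 5 = 0
LHS = RHS

Yes, on the curve


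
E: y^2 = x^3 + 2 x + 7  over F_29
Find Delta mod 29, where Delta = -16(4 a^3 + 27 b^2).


4 a^3 + 27 b^2 = 4*2^3 + 27*7^2 = 32 + 1323 = 1355
Delta = -16 * (1355) = -21680
Delta mod 29 = 12

Delta = 12 (mod 29)


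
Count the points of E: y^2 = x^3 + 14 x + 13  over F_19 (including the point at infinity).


For each x in F_19, count y with y^2 = x^3 + 14 x + 13 mod 19:
  x = 1: RHS = 9, y in [3, 16]  -> 2 point(s)
  x = 2: RHS = 11, y in [7, 12]  -> 2 point(s)
  x = 3: RHS = 6, y in [5, 14]  -> 2 point(s)
  x = 4: RHS = 0, y in [0]  -> 1 point(s)
  x = 6: RHS = 9, y in [3, 16]  -> 2 point(s)
  x = 7: RHS = 17, y in [6, 13]  -> 2 point(s)
  x = 11: RHS = 16, y in [4, 15]  -> 2 point(s)
  x = 12: RHS = 9, y in [3, 16]  -> 2 point(s)
  x = 13: RHS = 17, y in [6, 13]  -> 2 point(s)
  x = 15: RHS = 7, y in [8, 11]  -> 2 point(s)
  x = 16: RHS = 1, y in [1, 18]  -> 2 point(s)
  x = 18: RHS = 17, y in [6, 13]  -> 2 point(s)
Affine points: 23. Add the point at infinity: total = 24.

#E(F_19) = 24


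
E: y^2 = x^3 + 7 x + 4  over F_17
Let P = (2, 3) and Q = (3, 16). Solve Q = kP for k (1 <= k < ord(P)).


Enumerate multiples of P until we hit Q = (3, 16):
  1P = (2, 3)
  2P = (15, 4)
  3P = (16, 9)
  4P = (3, 16)
Match found at i = 4.

k = 4


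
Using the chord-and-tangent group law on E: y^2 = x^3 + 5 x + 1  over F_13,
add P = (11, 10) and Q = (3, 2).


P != Q, so use the chord formula.
s = (y2 - y1) / (x2 - x1) = (5) / (5) mod 13 = 1
x3 = s^2 - x1 - x2 mod 13 = 1^2 - 11 - 3 = 0
y3 = s (x1 - x3) - y1 mod 13 = 1 * (11 - 0) - 10 = 1

P + Q = (0, 1)


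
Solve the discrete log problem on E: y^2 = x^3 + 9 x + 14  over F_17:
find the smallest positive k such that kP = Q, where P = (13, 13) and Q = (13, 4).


Enumerate multiples of P until we hit Q = (13, 4):
  1P = (13, 13)
  2P = (16, 2)
  3P = (9, 12)
  4P = (11, 13)
  5P = (10, 4)
  6P = (3, 0)
  7P = (10, 13)
  8P = (11, 4)
  9P = (9, 5)
  10P = (16, 15)
  11P = (13, 4)
Match found at i = 11.

k = 11


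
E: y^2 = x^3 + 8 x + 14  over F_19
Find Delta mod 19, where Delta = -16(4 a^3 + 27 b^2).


4 a^3 + 27 b^2 = 4*8^3 + 27*14^2 = 2048 + 5292 = 7340
Delta = -16 * (7340) = -117440
Delta mod 19 = 18

Delta = 18 (mod 19)


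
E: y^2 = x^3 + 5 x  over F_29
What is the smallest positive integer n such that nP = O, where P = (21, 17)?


Compute successive multiples of P until we hit O:
  1P = (21, 17)
  2P = (7, 1)
  3P = (10, 8)
  4P = (20, 26)
  5P = (11, 9)
  6P = (22, 17)
  7P = (15, 12)
  8P = (9, 22)
  ... (continuing to 20P)
  20P = O

ord(P) = 20


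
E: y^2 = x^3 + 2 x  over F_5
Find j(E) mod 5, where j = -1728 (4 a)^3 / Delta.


Delta = -16(4 a^3 + 27 b^2) mod 5 = 3
-1728 * (4 a)^3 = -1728 * (4*2)^3 mod 5 = 4
j = 4 * 3^(-1) mod 5 = 3

j = 3 (mod 5)


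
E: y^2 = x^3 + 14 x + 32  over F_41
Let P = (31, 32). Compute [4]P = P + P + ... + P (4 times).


k = 4 = 100_2 (binary, LSB first: 001)
Double-and-add from P = (31, 32):
  bit 0 = 0: acc unchanged = O
  bit 1 = 0: acc unchanged = O
  bit 2 = 1: acc = O + (13, 22) = (13, 22)

4P = (13, 22)


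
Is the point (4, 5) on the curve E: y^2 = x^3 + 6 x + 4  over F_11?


Check whether y^2 = x^3 + 6 x + 4 (mod 11) for (x, y) = (4, 5).
LHS: y^2 = 5^2 mod 11 = 3
RHS: x^3 + 6 x + 4 = 4^3 + 6*4 + 4 mod 11 = 4
LHS != RHS

No, not on the curve


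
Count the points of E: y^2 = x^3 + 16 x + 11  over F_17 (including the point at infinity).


For each x in F_17, count y with y^2 = x^3 + 16 x + 11 mod 17:
  x = 2: RHS = 0, y in [0]  -> 1 point(s)
  x = 3: RHS = 1, y in [1, 16]  -> 2 point(s)
  x = 6: RHS = 0, y in [0]  -> 1 point(s)
  x = 9: RHS = 0, y in [0]  -> 1 point(s)
  x = 10: RHS = 15, y in [7, 10]  -> 2 point(s)
  x = 13: RHS = 2, y in [6, 11]  -> 2 point(s)
  x = 14: RHS = 4, y in [2, 15]  -> 2 point(s)
Affine points: 11. Add the point at infinity: total = 12.

#E(F_17) = 12


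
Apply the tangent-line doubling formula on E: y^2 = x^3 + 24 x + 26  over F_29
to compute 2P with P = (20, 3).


Doubling: s = (3 x1^2 + a) / (2 y1)
s = (3*20^2 + 24) / (2*3) mod 29 = 1
x3 = s^2 - 2 x1 mod 29 = 1^2 - 2*20 = 19
y3 = s (x1 - x3) - y1 mod 29 = 1 * (20 - 19) - 3 = 27

2P = (19, 27)


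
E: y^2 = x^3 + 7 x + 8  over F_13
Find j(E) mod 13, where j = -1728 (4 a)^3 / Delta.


Delta = -16(4 a^3 + 27 b^2) mod 13 = 8
-1728 * (4 a)^3 = -1728 * (4*7)^3 mod 13 = 8
j = 8 * 8^(-1) mod 13 = 1

j = 1 (mod 13)


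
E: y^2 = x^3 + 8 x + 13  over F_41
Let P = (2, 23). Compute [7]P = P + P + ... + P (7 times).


k = 7 = 111_2 (binary, LSB first: 111)
Double-and-add from P = (2, 23):
  bit 0 = 1: acc = O + (2, 23) = (2, 23)
  bit 1 = 1: acc = (2, 23) + (12, 19) = (37, 32)
  bit 2 = 1: acc = (37, 32) + (35, 6) = (15, 8)

7P = (15, 8)


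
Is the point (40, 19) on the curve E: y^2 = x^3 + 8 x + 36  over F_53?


Check whether y^2 = x^3 + 8 x + 36 (mod 53) for (x, y) = (40, 19).
LHS: y^2 = 19^2 mod 53 = 43
RHS: x^3 + 8 x + 36 = 40^3 + 8*40 + 36 mod 53 = 14
LHS != RHS

No, not on the curve


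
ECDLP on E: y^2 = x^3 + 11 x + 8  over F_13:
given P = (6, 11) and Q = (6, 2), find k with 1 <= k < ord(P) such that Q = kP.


Enumerate multiples of P until we hit Q = (6, 2):
  1P = (6, 11)
  2P = (11, 11)
  3P = (9, 2)
  4P = (7, 5)
  5P = (10, 0)
  6P = (7, 8)
  7P = (9, 11)
  8P = (11, 2)
  9P = (6, 2)
Match found at i = 9.

k = 9


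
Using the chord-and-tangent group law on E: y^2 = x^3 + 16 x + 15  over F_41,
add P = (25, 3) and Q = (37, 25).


P != Q, so use the chord formula.
s = (y2 - y1) / (x2 - x1) = (22) / (12) mod 41 = 36
x3 = s^2 - x1 - x2 mod 41 = 36^2 - 25 - 37 = 4
y3 = s (x1 - x3) - y1 mod 41 = 36 * (25 - 4) - 3 = 15

P + Q = (4, 15)


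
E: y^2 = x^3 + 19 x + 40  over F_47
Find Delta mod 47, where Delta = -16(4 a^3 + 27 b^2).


4 a^3 + 27 b^2 = 4*19^3 + 27*40^2 = 27436 + 43200 = 70636
Delta = -16 * (70636) = -1130176
Delta mod 47 = 33

Delta = 33 (mod 47)


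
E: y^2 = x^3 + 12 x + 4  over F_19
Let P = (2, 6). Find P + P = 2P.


Doubling: s = (3 x1^2 + a) / (2 y1)
s = (3*2^2 + 12) / (2*6) mod 19 = 2
x3 = s^2 - 2 x1 mod 19 = 2^2 - 2*2 = 0
y3 = s (x1 - x3) - y1 mod 19 = 2 * (2 - 0) - 6 = 17

2P = (0, 17)


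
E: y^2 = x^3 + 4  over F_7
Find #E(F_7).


For each x in F_7, count y with y^2 = x^3 + 0 x + 4 mod 7:
  x = 0: RHS = 4, y in [2, 5]  -> 2 point(s)
Affine points: 2. Add the point at infinity: total = 3.

#E(F_7) = 3


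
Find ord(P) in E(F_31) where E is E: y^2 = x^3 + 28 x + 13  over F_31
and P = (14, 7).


Compute successive multiples of P until we hit O:
  1P = (14, 7)
  2P = (17, 16)
  3P = (9, 8)
  4P = (13, 30)
  5P = (6, 26)
  6P = (21, 29)
  7P = (16, 0)
  8P = (21, 2)
  ... (continuing to 14P)
  14P = O

ord(P) = 14


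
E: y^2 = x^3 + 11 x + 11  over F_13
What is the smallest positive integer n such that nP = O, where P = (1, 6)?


Compute successive multiples of P until we hit O:
  1P = (1, 6)
  2P = (12, 5)
  3P = (10, 9)
  4P = (5, 10)
  5P = (8, 0)
  6P = (5, 3)
  7P = (10, 4)
  8P = (12, 8)
  ... (continuing to 10P)
  10P = O

ord(P) = 10


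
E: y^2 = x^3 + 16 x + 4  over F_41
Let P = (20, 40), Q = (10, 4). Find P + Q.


P != Q, so use the chord formula.
s = (y2 - y1) / (x2 - x1) = (5) / (31) mod 41 = 20
x3 = s^2 - x1 - x2 mod 41 = 20^2 - 20 - 10 = 1
y3 = s (x1 - x3) - y1 mod 41 = 20 * (20 - 1) - 40 = 12

P + Q = (1, 12)


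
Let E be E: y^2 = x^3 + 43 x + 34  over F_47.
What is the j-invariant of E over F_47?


Delta = -16(4 a^3 + 27 b^2) mod 47 = 37
-1728 * (4 a)^3 = -1728 * (4*43)^3 mod 47 = 17
j = 17 * 37^(-1) mod 47 = 3

j = 3 (mod 47)


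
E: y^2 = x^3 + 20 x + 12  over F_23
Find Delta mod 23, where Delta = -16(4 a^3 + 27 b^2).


4 a^3 + 27 b^2 = 4*20^3 + 27*12^2 = 32000 + 3888 = 35888
Delta = -16 * (35888) = -574208
Delta mod 23 = 10

Delta = 10 (mod 23)


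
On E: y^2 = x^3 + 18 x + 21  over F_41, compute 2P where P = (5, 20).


Doubling: s = (3 x1^2 + a) / (2 y1)
s = (3*5^2 + 18) / (2*20) mod 41 = 30
x3 = s^2 - 2 x1 mod 41 = 30^2 - 2*5 = 29
y3 = s (x1 - x3) - y1 mod 41 = 30 * (5 - 29) - 20 = 39

2P = (29, 39)


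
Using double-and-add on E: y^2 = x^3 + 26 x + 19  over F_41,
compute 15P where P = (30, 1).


k = 15 = 1111_2 (binary, LSB first: 1111)
Double-and-add from P = (30, 1):
  bit 0 = 1: acc = O + (30, 1) = (30, 1)
  bit 1 = 1: acc = (30, 1) + (40, 22) = (16, 12)
  bit 2 = 1: acc = (16, 12) + (18, 13) = (38, 18)
  bit 3 = 1: acc = (38, 18) + (23, 19) = (19, 19)

15P = (19, 19)


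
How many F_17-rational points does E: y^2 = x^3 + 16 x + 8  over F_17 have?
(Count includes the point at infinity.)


For each x in F_17, count y with y^2 = x^3 + 16 x + 8 mod 17:
  x = 0: RHS = 8, y in [5, 12]  -> 2 point(s)
  x = 1: RHS = 8, y in [5, 12]  -> 2 point(s)
  x = 3: RHS = 15, y in [7, 10]  -> 2 point(s)
  x = 4: RHS = 0, y in [0]  -> 1 point(s)
  x = 5: RHS = 9, y in [3, 14]  -> 2 point(s)
  x = 7: RHS = 4, y in [2, 15]  -> 2 point(s)
  x = 8: RHS = 2, y in [6, 11]  -> 2 point(s)
  x = 11: RHS = 2, y in [6, 11]  -> 2 point(s)
  x = 13: RHS = 16, y in [4, 13]  -> 2 point(s)
  x = 14: RHS = 1, y in [1, 16]  -> 2 point(s)
  x = 15: RHS = 2, y in [6, 11]  -> 2 point(s)
  x = 16: RHS = 8, y in [5, 12]  -> 2 point(s)
Affine points: 23. Add the point at infinity: total = 24.

#E(F_17) = 24


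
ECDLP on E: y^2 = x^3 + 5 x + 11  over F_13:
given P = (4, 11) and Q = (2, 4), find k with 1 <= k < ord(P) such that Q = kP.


Enumerate multiples of P until we hit Q = (2, 4):
  1P = (4, 11)
  2P = (1, 11)
  3P = (8, 2)
  4P = (2, 4)
Match found at i = 4.

k = 4


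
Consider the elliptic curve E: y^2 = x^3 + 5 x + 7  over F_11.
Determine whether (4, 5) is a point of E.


Check whether y^2 = x^3 + 5 x + 7 (mod 11) for (x, y) = (4, 5).
LHS: y^2 = 5^2 mod 11 = 3
RHS: x^3 + 5 x + 7 = 4^3 + 5*4 + 7 mod 11 = 3
LHS = RHS

Yes, on the curve


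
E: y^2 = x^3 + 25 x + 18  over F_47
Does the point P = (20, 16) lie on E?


Check whether y^2 = x^3 + 25 x + 18 (mod 47) for (x, y) = (20, 16).
LHS: y^2 = 16^2 mod 47 = 21
RHS: x^3 + 25 x + 18 = 20^3 + 25*20 + 18 mod 47 = 11
LHS != RHS

No, not on the curve


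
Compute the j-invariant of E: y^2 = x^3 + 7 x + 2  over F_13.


Delta = -16(4 a^3 + 27 b^2) mod 13 = 6
-1728 * (4 a)^3 = -1728 * (4*7)^3 mod 13 = 8
j = 8 * 6^(-1) mod 13 = 10

j = 10 (mod 13)


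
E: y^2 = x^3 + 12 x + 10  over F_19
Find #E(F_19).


For each x in F_19, count y with y^2 = x^3 + 12 x + 10 mod 19:
  x = 1: RHS = 4, y in [2, 17]  -> 2 point(s)
  x = 2: RHS = 4, y in [2, 17]  -> 2 point(s)
  x = 3: RHS = 16, y in [4, 15]  -> 2 point(s)
  x = 5: RHS = 5, y in [9, 10]  -> 2 point(s)
  x = 7: RHS = 0, y in [0]  -> 1 point(s)
  x = 9: RHS = 11, y in [7, 12]  -> 2 point(s)
  x = 10: RHS = 9, y in [3, 16]  -> 2 point(s)
  x = 12: RHS = 1, y in [1, 18]  -> 2 point(s)
  x = 13: RHS = 7, y in [8, 11]  -> 2 point(s)
  x = 16: RHS = 4, y in [2, 17]  -> 2 point(s)
  x = 17: RHS = 16, y in [4, 15]  -> 2 point(s)
  x = 18: RHS = 16, y in [4, 15]  -> 2 point(s)
Affine points: 23. Add the point at infinity: total = 24.

#E(F_19) = 24


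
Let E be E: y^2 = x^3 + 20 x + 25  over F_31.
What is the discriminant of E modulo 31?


4 a^3 + 27 b^2 = 4*20^3 + 27*25^2 = 32000 + 16875 = 48875
Delta = -16 * (48875) = -782000
Delta mod 31 = 6

Delta = 6 (mod 31)


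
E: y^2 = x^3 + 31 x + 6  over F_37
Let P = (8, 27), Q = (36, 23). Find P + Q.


P != Q, so use the chord formula.
s = (y2 - y1) / (x2 - x1) = (33) / (28) mod 37 = 21
x3 = s^2 - x1 - x2 mod 37 = 21^2 - 8 - 36 = 27
y3 = s (x1 - x3) - y1 mod 37 = 21 * (8 - 27) - 27 = 18

P + Q = (27, 18)


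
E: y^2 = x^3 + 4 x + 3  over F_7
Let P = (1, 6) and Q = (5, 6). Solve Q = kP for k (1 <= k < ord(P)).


Enumerate multiples of P until we hit Q = (5, 6):
  1P = (1, 6)
  2P = (5, 1)
  3P = (3, 0)
  4P = (5, 6)
Match found at i = 4.

k = 4


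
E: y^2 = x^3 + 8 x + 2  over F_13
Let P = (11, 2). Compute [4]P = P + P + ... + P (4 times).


k = 4 = 100_2 (binary, LSB first: 001)
Double-and-add from P = (11, 2):
  bit 0 = 0: acc unchanged = O
  bit 1 = 0: acc unchanged = O
  bit 2 = 1: acc = O + (11, 11) = (11, 11)

4P = (11, 11)


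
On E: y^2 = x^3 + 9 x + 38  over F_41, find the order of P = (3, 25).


Compute successive multiples of P until we hit O:
  1P = (3, 25)
  2P = (10, 29)
  3P = (30, 24)
  4P = (17, 15)
  5P = (19, 4)
  6P = (18, 28)
  7P = (2, 8)
  8P = (38, 36)
  ... (continuing to 33P)
  33P = O

ord(P) = 33


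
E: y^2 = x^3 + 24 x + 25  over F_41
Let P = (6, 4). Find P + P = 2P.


Doubling: s = (3 x1^2 + a) / (2 y1)
s = (3*6^2 + 24) / (2*4) mod 41 = 37
x3 = s^2 - 2 x1 mod 41 = 37^2 - 2*6 = 4
y3 = s (x1 - x3) - y1 mod 41 = 37 * (6 - 4) - 4 = 29

2P = (4, 29)


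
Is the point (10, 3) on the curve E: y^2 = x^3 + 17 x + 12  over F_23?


Check whether y^2 = x^3 + 17 x + 12 (mod 23) for (x, y) = (10, 3).
LHS: y^2 = 3^2 mod 23 = 9
RHS: x^3 + 17 x + 12 = 10^3 + 17*10 + 12 mod 23 = 9
LHS = RHS

Yes, on the curve


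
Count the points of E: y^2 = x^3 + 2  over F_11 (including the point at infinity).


For each x in F_11, count y with y^2 = x^3 + 0 x + 2 mod 11:
  x = 1: RHS = 3, y in [5, 6]  -> 2 point(s)
  x = 4: RHS = 0, y in [0]  -> 1 point(s)
  x = 6: RHS = 9, y in [3, 8]  -> 2 point(s)
  x = 7: RHS = 4, y in [2, 9]  -> 2 point(s)
  x = 9: RHS = 5, y in [4, 7]  -> 2 point(s)
  x = 10: RHS = 1, y in [1, 10]  -> 2 point(s)
Affine points: 11. Add the point at infinity: total = 12.

#E(F_11) = 12


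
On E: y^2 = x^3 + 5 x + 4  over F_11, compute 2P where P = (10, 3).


Doubling: s = (3 x1^2 + a) / (2 y1)
s = (3*10^2 + 5) / (2*3) mod 11 = 5
x3 = s^2 - 2 x1 mod 11 = 5^2 - 2*10 = 5
y3 = s (x1 - x3) - y1 mod 11 = 5 * (10 - 5) - 3 = 0

2P = (5, 0)


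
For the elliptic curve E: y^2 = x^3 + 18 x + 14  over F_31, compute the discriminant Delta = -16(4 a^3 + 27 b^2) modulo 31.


4 a^3 + 27 b^2 = 4*18^3 + 27*14^2 = 23328 + 5292 = 28620
Delta = -16 * (28620) = -457920
Delta mod 31 = 12

Delta = 12 (mod 31)


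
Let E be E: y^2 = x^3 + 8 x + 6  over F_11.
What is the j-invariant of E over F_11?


Delta = -16(4 a^3 + 27 b^2) mod 11 = 3
-1728 * (4 a)^3 = -1728 * (4*8)^3 mod 11 = 1
j = 1 * 3^(-1) mod 11 = 4

j = 4 (mod 11)


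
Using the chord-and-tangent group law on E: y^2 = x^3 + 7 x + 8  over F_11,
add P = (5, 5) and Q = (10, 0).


P != Q, so use the chord formula.
s = (y2 - y1) / (x2 - x1) = (6) / (5) mod 11 = 10
x3 = s^2 - x1 - x2 mod 11 = 10^2 - 5 - 10 = 8
y3 = s (x1 - x3) - y1 mod 11 = 10 * (5 - 8) - 5 = 9

P + Q = (8, 9)


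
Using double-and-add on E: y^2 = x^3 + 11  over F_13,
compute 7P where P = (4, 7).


k = 7 = 111_2 (binary, LSB first: 111)
Double-and-add from P = (4, 7):
  bit 0 = 1: acc = O + (4, 7) = (4, 7)
  bit 1 = 1: acc = (4, 7) + (8, 9) = (11, 9)
  bit 2 = 1: acc = (11, 9) + (1, 5) = (10, 7)

7P = (10, 7)


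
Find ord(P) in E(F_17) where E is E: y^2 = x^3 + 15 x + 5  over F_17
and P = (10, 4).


Compute successive multiples of P until we hit O:
  1P = (10, 4)
  2P = (15, 1)
  3P = (8, 5)
  4P = (12, 14)
  5P = (3, 14)
  6P = (5, 1)
  7P = (1, 15)
  8P = (14, 16)
  ... (continuing to 22P)
  22P = O

ord(P) = 22


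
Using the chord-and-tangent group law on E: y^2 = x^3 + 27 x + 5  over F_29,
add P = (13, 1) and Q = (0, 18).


P != Q, so use the chord formula.
s = (y2 - y1) / (x2 - x1) = (17) / (16) mod 29 = 21
x3 = s^2 - x1 - x2 mod 29 = 21^2 - 13 - 0 = 22
y3 = s (x1 - x3) - y1 mod 29 = 21 * (13 - 22) - 1 = 13

P + Q = (22, 13)


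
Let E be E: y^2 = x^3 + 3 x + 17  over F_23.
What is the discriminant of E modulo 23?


4 a^3 + 27 b^2 = 4*3^3 + 27*17^2 = 108 + 7803 = 7911
Delta = -16 * (7911) = -126576
Delta mod 23 = 16

Delta = 16 (mod 23)


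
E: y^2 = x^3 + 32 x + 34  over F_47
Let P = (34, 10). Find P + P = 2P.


Doubling: s = (3 x1^2 + a) / (2 y1)
s = (3*34^2 + 32) / (2*10) mod 47 = 34
x3 = s^2 - 2 x1 mod 47 = 34^2 - 2*34 = 7
y3 = s (x1 - x3) - y1 mod 47 = 34 * (34 - 7) - 10 = 15

2P = (7, 15)


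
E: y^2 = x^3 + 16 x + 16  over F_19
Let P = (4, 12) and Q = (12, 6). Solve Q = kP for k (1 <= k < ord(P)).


Enumerate multiples of P until we hit Q = (12, 6):
  1P = (4, 12)
  2P = (16, 13)
  3P = (6, 10)
  4P = (10, 13)
  5P = (14, 18)
  6P = (12, 6)
Match found at i = 6.

k = 6


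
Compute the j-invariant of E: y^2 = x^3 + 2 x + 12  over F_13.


Delta = -16(4 a^3 + 27 b^2) mod 13 = 5
-1728 * (4 a)^3 = -1728 * (4*2)^3 mod 13 = 5
j = 5 * 5^(-1) mod 13 = 1

j = 1 (mod 13)


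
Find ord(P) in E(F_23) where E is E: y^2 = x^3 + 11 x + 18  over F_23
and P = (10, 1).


Compute successive multiples of P until we hit O:
  1P = (10, 1)
  2P = (16, 9)
  3P = (9, 8)
  4P = (7, 1)
  5P = (6, 22)
  6P = (13, 9)
  7P = (2, 5)
  8P = (17, 14)
  ... (continuing to 31P)
  31P = O

ord(P) = 31


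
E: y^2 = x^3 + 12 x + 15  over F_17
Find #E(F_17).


For each x in F_17, count y with y^2 = x^3 + 12 x + 15 mod 17:
  x = 0: RHS = 15, y in [7, 10]  -> 2 point(s)
  x = 2: RHS = 13, y in [8, 9]  -> 2 point(s)
  x = 4: RHS = 8, y in [5, 12]  -> 2 point(s)
  x = 5: RHS = 13, y in [8, 9]  -> 2 point(s)
  x = 7: RHS = 0, y in [0]  -> 1 point(s)
  x = 9: RHS = 2, y in [6, 11]  -> 2 point(s)
  x = 10: RHS = 13, y in [8, 9]  -> 2 point(s)
  x = 11: RHS = 16, y in [4, 13]  -> 2 point(s)
  x = 12: RHS = 0, y in [0]  -> 1 point(s)
  x = 15: RHS = 0, y in [0]  -> 1 point(s)
  x = 16: RHS = 2, y in [6, 11]  -> 2 point(s)
Affine points: 19. Add the point at infinity: total = 20.

#E(F_17) = 20


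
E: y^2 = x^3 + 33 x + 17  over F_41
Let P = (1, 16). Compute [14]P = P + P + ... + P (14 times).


k = 14 = 1110_2 (binary, LSB first: 0111)
Double-and-add from P = (1, 16):
  bit 0 = 0: acc unchanged = O
  bit 1 = 1: acc = O + (14, 36) = (14, 36)
  bit 2 = 1: acc = (14, 36) + (15, 22) = (3, 15)
  bit 3 = 1: acc = (3, 15) + (29, 36) = (29, 5)

14P = (29, 5)


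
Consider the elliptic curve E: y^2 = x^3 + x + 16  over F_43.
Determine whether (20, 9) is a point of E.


Check whether y^2 = x^3 + 1 x + 16 (mod 43) for (x, y) = (20, 9).
LHS: y^2 = 9^2 mod 43 = 38
RHS: x^3 + 1 x + 16 = 20^3 + 1*20 + 16 mod 43 = 38
LHS = RHS

Yes, on the curve


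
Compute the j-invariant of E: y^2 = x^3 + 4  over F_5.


Delta = -16(4 a^3 + 27 b^2) mod 5 = 3
-1728 * (4 a)^3 = -1728 * (4*0)^3 mod 5 = 0
j = 0 * 3^(-1) mod 5 = 0

j = 0 (mod 5)


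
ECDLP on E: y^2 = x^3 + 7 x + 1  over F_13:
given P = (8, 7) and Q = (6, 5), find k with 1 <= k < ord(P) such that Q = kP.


Enumerate multiples of P until we hit Q = (6, 5):
  1P = (8, 7)
  2P = (0, 12)
  3P = (6, 8)
  4P = (9, 0)
  5P = (6, 5)
Match found at i = 5.

k = 5


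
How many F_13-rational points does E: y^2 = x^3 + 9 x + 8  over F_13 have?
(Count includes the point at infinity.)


For each x in F_13, count y with y^2 = x^3 + 9 x + 8 mod 13:
  x = 3: RHS = 10, y in [6, 7]  -> 2 point(s)
  x = 4: RHS = 4, y in [2, 11]  -> 2 point(s)
  x = 5: RHS = 9, y in [3, 10]  -> 2 point(s)
  x = 9: RHS = 12, y in [5, 8]  -> 2 point(s)
Affine points: 8. Add the point at infinity: total = 9.

#E(F_13) = 9


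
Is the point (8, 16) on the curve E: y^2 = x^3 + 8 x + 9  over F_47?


Check whether y^2 = x^3 + 8 x + 9 (mod 47) for (x, y) = (8, 16).
LHS: y^2 = 16^2 mod 47 = 21
RHS: x^3 + 8 x + 9 = 8^3 + 8*8 + 9 mod 47 = 21
LHS = RHS

Yes, on the curve


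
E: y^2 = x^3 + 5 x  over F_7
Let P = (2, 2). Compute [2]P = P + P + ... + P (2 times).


k = 2 = 10_2 (binary, LSB first: 01)
Double-and-add from P = (2, 2):
  bit 0 = 0: acc unchanged = O
  bit 1 = 1: acc = O + (4, 0) = (4, 0)

2P = (4, 0)


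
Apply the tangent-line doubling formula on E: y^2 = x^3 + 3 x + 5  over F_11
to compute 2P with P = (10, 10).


Doubling: s = (3 x1^2 + a) / (2 y1)
s = (3*10^2 + 3) / (2*10) mod 11 = 8
x3 = s^2 - 2 x1 mod 11 = 8^2 - 2*10 = 0
y3 = s (x1 - x3) - y1 mod 11 = 8 * (10 - 0) - 10 = 4

2P = (0, 4)


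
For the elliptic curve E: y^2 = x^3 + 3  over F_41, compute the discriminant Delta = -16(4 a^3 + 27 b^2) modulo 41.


4 a^3 + 27 b^2 = 4*0^3 + 27*3^2 = 0 + 243 = 243
Delta = -16 * (243) = -3888
Delta mod 41 = 7

Delta = 7 (mod 41)


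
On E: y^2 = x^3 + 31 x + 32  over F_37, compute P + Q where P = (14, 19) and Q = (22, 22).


P != Q, so use the chord formula.
s = (y2 - y1) / (x2 - x1) = (3) / (8) mod 37 = 5
x3 = s^2 - x1 - x2 mod 37 = 5^2 - 14 - 22 = 26
y3 = s (x1 - x3) - y1 mod 37 = 5 * (14 - 26) - 19 = 32

P + Q = (26, 32)


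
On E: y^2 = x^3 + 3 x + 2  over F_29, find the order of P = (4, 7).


Compute successive multiples of P until we hit O:
  1P = (4, 7)
  2P = (14, 27)
  3P = (15, 0)
  4P = (14, 2)
  5P = (4, 22)
  6P = O

ord(P) = 6


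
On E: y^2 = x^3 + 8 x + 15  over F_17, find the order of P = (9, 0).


Compute successive multiples of P until we hit O:
  1P = (9, 0)
  2P = O

ord(P) = 2


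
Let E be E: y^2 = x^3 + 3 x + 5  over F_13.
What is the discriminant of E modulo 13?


4 a^3 + 27 b^2 = 4*3^3 + 27*5^2 = 108 + 675 = 783
Delta = -16 * (783) = -12528
Delta mod 13 = 4

Delta = 4 (mod 13)


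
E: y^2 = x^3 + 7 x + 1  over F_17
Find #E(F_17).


For each x in F_17, count y with y^2 = x^3 + 7 x + 1 mod 17:
  x = 0: RHS = 1, y in [1, 16]  -> 2 point(s)
  x = 1: RHS = 9, y in [3, 14]  -> 2 point(s)
  x = 3: RHS = 15, y in [7, 10]  -> 2 point(s)
  x = 4: RHS = 8, y in [5, 12]  -> 2 point(s)
  x = 5: RHS = 8, y in [5, 12]  -> 2 point(s)
  x = 6: RHS = 4, y in [2, 15]  -> 2 point(s)
  x = 7: RHS = 2, y in [6, 11]  -> 2 point(s)
  x = 8: RHS = 8, y in [5, 12]  -> 2 point(s)
  x = 10: RHS = 0, y in [0]  -> 1 point(s)
  x = 11: RHS = 15, y in [7, 10]  -> 2 point(s)
  x = 14: RHS = 4, y in [2, 15]  -> 2 point(s)
  x = 15: RHS = 13, y in [8, 9]  -> 2 point(s)
Affine points: 23. Add the point at infinity: total = 24.

#E(F_17) = 24


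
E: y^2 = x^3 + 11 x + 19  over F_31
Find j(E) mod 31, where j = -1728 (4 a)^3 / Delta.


Delta = -16(4 a^3 + 27 b^2) mod 31 = 13
-1728 * (4 a)^3 = -1728 * (4*11)^3 mod 31 = 30
j = 30 * 13^(-1) mod 31 = 19

j = 19 (mod 31)


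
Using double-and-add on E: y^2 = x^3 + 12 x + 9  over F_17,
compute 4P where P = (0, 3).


k = 4 = 100_2 (binary, LSB first: 001)
Double-and-add from P = (0, 3):
  bit 0 = 0: acc unchanged = O
  bit 1 = 0: acc unchanged = O
  bit 2 = 1: acc = O + (0, 14) = (0, 14)

4P = (0, 14)


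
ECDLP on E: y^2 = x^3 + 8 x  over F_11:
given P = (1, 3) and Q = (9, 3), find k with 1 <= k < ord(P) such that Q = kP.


Enumerate multiples of P until we hit Q = (9, 3):
  1P = (1, 3)
  2P = (9, 8)
  3P = (5, 0)
  4P = (9, 3)
Match found at i = 4.

k = 4


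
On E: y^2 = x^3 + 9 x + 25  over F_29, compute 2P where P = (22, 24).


Doubling: s = (3 x1^2 + a) / (2 y1)
s = (3*22^2 + 9) / (2*24) mod 29 = 25
x3 = s^2 - 2 x1 mod 29 = 25^2 - 2*22 = 1
y3 = s (x1 - x3) - y1 mod 29 = 25 * (22 - 1) - 24 = 8

2P = (1, 8)


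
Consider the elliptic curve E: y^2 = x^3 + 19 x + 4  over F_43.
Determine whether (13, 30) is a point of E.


Check whether y^2 = x^3 + 19 x + 4 (mod 43) for (x, y) = (13, 30).
LHS: y^2 = 30^2 mod 43 = 40
RHS: x^3 + 19 x + 4 = 13^3 + 19*13 + 4 mod 43 = 40
LHS = RHS

Yes, on the curve


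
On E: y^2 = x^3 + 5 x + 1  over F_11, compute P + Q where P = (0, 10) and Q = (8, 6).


P != Q, so use the chord formula.
s = (y2 - y1) / (x2 - x1) = (7) / (8) mod 11 = 5
x3 = s^2 - x1 - x2 mod 11 = 5^2 - 0 - 8 = 6
y3 = s (x1 - x3) - y1 mod 11 = 5 * (0 - 6) - 10 = 4

P + Q = (6, 4)


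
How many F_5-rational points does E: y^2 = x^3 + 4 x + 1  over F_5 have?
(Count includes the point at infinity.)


For each x in F_5, count y with y^2 = x^3 + 4 x + 1 mod 5:
  x = 0: RHS = 1, y in [1, 4]  -> 2 point(s)
  x = 1: RHS = 1, y in [1, 4]  -> 2 point(s)
  x = 3: RHS = 0, y in [0]  -> 1 point(s)
  x = 4: RHS = 1, y in [1, 4]  -> 2 point(s)
Affine points: 7. Add the point at infinity: total = 8.

#E(F_5) = 8


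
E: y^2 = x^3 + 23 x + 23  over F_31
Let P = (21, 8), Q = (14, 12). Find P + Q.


P != Q, so use the chord formula.
s = (y2 - y1) / (x2 - x1) = (4) / (24) mod 31 = 26
x3 = s^2 - x1 - x2 mod 31 = 26^2 - 21 - 14 = 21
y3 = s (x1 - x3) - y1 mod 31 = 26 * (21 - 21) - 8 = 23

P + Q = (21, 23)


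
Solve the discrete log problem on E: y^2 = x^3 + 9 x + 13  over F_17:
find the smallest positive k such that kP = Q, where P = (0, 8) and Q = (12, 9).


Enumerate multiples of P until we hit Q = (12, 9):
  1P = (0, 8)
  2P = (13, 7)
  3P = (3, 4)
  4P = (12, 8)
  5P = (5, 9)
  6P = (10, 7)
  7P = (15, 2)
  8P = (11, 10)
  9P = (8, 6)
  10P = (8, 11)
  11P = (11, 7)
  12P = (15, 15)
  13P = (10, 10)
  14P = (5, 8)
  15P = (12, 9)
Match found at i = 15.

k = 15


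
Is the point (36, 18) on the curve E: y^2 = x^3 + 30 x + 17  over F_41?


Check whether y^2 = x^3 + 30 x + 17 (mod 41) for (x, y) = (36, 18).
LHS: y^2 = 18^2 mod 41 = 37
RHS: x^3 + 30 x + 17 = 36^3 + 30*36 + 17 mod 41 = 29
LHS != RHS

No, not on the curve


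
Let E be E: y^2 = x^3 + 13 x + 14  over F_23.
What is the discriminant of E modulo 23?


4 a^3 + 27 b^2 = 4*13^3 + 27*14^2 = 8788 + 5292 = 14080
Delta = -16 * (14080) = -225280
Delta mod 23 = 5

Delta = 5 (mod 23)


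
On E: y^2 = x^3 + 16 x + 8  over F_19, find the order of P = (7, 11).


Compute successive multiples of P until we hit O:
  1P = (7, 11)
  2P = (10, 16)
  3P = (9, 11)
  4P = (3, 8)
  5P = (6, 4)
  6P = (17, 14)
  7P = (12, 16)
  8P = (1, 14)
  ... (continuing to 22P)
  22P = O

ord(P) = 22


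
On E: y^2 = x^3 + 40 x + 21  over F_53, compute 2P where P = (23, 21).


Doubling: s = (3 x1^2 + a) / (2 y1)
s = (3*23^2 + 40) / (2*21) mod 53 = 40
x3 = s^2 - 2 x1 mod 53 = 40^2 - 2*23 = 17
y3 = s (x1 - x3) - y1 mod 53 = 40 * (23 - 17) - 21 = 7

2P = (17, 7)


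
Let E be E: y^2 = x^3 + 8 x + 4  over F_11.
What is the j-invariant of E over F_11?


Delta = -16(4 a^3 + 27 b^2) mod 11 = 8
-1728 * (4 a)^3 = -1728 * (4*8)^3 mod 11 = 1
j = 1 * 8^(-1) mod 11 = 7

j = 7 (mod 11)


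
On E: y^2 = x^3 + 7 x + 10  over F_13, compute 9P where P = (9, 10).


k = 9 = 1001_2 (binary, LSB first: 1001)
Double-and-add from P = (9, 10):
  bit 0 = 1: acc = O + (9, 10) = (9, 10)
  bit 1 = 0: acc unchanged = (9, 10)
  bit 2 = 0: acc unchanged = (9, 10)
  bit 3 = 1: acc = (9, 10) + (11, 12) = (7, 5)

9P = (7, 5)


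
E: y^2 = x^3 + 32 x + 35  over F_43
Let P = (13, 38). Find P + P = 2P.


Doubling: s = (3 x1^2 + a) / (2 y1)
s = (3*13^2 + 32) / (2*38) mod 43 = 2
x3 = s^2 - 2 x1 mod 43 = 2^2 - 2*13 = 21
y3 = s (x1 - x3) - y1 mod 43 = 2 * (13 - 21) - 38 = 32

2P = (21, 32)


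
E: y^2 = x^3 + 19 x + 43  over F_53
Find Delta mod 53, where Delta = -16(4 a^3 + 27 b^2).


4 a^3 + 27 b^2 = 4*19^3 + 27*43^2 = 27436 + 49923 = 77359
Delta = -16 * (77359) = -1237744
Delta mod 53 = 18

Delta = 18 (mod 53)


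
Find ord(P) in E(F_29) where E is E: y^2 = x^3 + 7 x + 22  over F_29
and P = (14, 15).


Compute successive multiples of P until we hit O:
  1P = (14, 15)
  2P = (23, 24)
  3P = (22, 6)
  4P = (21, 11)
  5P = (18, 8)
  6P = (20, 10)
  7P = (11, 26)
  8P = (11, 3)
  ... (continuing to 15P)
  15P = O

ord(P) = 15


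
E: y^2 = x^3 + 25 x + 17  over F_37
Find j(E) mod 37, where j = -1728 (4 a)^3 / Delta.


Delta = -16(4 a^3 + 27 b^2) mod 37 = 26
-1728 * (4 a)^3 = -1728 * (4*25)^3 mod 37 = 11
j = 11 * 26^(-1) mod 37 = 36

j = 36 (mod 37)


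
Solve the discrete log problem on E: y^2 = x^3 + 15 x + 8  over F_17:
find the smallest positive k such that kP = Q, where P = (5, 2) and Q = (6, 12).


Enumerate multiples of P until we hit Q = (6, 12):
  1P = (5, 2)
  2P = (16, 14)
  3P = (0, 5)
  4P = (11, 5)
  5P = (14, 2)
  6P = (15, 15)
  7P = (6, 12)
Match found at i = 7.

k = 7


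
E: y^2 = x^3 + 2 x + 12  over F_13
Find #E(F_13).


For each x in F_13, count y with y^2 = x^3 + 2 x + 12 mod 13:
  x = 0: RHS = 12, y in [5, 8]  -> 2 point(s)
  x = 5: RHS = 4, y in [2, 11]  -> 2 point(s)
  x = 11: RHS = 0, y in [0]  -> 1 point(s)
  x = 12: RHS = 9, y in [3, 10]  -> 2 point(s)
Affine points: 7. Add the point at infinity: total = 8.

#E(F_13) = 8


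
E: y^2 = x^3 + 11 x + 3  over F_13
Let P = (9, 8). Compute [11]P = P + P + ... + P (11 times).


k = 11 = 1011_2 (binary, LSB first: 1101)
Double-and-add from P = (9, 8):
  bit 0 = 1: acc = O + (9, 8) = (9, 8)
  bit 1 = 1: acc = (9, 8) + (12, 11) = (6, 8)
  bit 2 = 0: acc unchanged = (6, 8)
  bit 3 = 1: acc = (6, 8) + (5, 1) = (12, 2)

11P = (12, 2)


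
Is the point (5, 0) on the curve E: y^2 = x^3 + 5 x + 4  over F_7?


Check whether y^2 = x^3 + 5 x + 4 (mod 7) for (x, y) = (5, 0).
LHS: y^2 = 0^2 mod 7 = 0
RHS: x^3 + 5 x + 4 = 5^3 + 5*5 + 4 mod 7 = 0
LHS = RHS

Yes, on the curve


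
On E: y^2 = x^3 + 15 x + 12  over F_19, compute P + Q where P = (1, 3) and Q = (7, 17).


P != Q, so use the chord formula.
s = (y2 - y1) / (x2 - x1) = (14) / (6) mod 19 = 15
x3 = s^2 - x1 - x2 mod 19 = 15^2 - 1 - 7 = 8
y3 = s (x1 - x3) - y1 mod 19 = 15 * (1 - 8) - 3 = 6

P + Q = (8, 6)


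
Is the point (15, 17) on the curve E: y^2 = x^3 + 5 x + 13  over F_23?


Check whether y^2 = x^3 + 5 x + 13 (mod 23) for (x, y) = (15, 17).
LHS: y^2 = 17^2 mod 23 = 13
RHS: x^3 + 5 x + 13 = 15^3 + 5*15 + 13 mod 23 = 13
LHS = RHS

Yes, on the curve


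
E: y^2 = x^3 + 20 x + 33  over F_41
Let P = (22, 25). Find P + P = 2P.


Doubling: s = (3 x1^2 + a) / (2 y1)
s = (3*22^2 + 20) / (2*25) mod 41 = 36
x3 = s^2 - 2 x1 mod 41 = 36^2 - 2*22 = 22
y3 = s (x1 - x3) - y1 mod 41 = 36 * (22 - 22) - 25 = 16

2P = (22, 16)


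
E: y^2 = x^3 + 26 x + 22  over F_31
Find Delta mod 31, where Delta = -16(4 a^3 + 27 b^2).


4 a^3 + 27 b^2 = 4*26^3 + 27*22^2 = 70304 + 13068 = 83372
Delta = -16 * (83372) = -1333952
Delta mod 31 = 9

Delta = 9 (mod 31)


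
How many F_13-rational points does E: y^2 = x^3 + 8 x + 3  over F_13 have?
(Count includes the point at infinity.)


For each x in F_13, count y with y^2 = x^3 + 8 x + 3 mod 13:
  x = 0: RHS = 3, y in [4, 9]  -> 2 point(s)
  x = 1: RHS = 12, y in [5, 8]  -> 2 point(s)
  x = 2: RHS = 1, y in [1, 12]  -> 2 point(s)
  x = 5: RHS = 12, y in [5, 8]  -> 2 point(s)
  x = 7: RHS = 12, y in [5, 8]  -> 2 point(s)
  x = 10: RHS = 4, y in [2, 11]  -> 2 point(s)
Affine points: 12. Add the point at infinity: total = 13.

#E(F_13) = 13


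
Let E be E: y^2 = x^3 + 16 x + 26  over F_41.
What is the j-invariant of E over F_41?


Delta = -16(4 a^3 + 27 b^2) mod 41 = 21
-1728 * (4 a)^3 = -1728 * (4*16)^3 mod 41 = 19
j = 19 * 21^(-1) mod 41 = 38

j = 38 (mod 41)


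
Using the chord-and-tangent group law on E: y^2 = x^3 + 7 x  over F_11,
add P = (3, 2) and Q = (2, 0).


P != Q, so use the chord formula.
s = (y2 - y1) / (x2 - x1) = (9) / (10) mod 11 = 2
x3 = s^2 - x1 - x2 mod 11 = 2^2 - 3 - 2 = 10
y3 = s (x1 - x3) - y1 mod 11 = 2 * (3 - 10) - 2 = 6

P + Q = (10, 6)


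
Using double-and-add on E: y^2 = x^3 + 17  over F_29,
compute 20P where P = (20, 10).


k = 20 = 10100_2 (binary, LSB first: 00101)
Double-and-add from P = (20, 10):
  bit 0 = 0: acc unchanged = O
  bit 1 = 0: acc unchanged = O
  bit 2 = 1: acc = O + (18, 22) = (18, 22)
  bit 3 = 0: acc unchanged = (18, 22)
  bit 4 = 1: acc = (18, 22) + (16, 13) = (8, 23)

20P = (8, 23)


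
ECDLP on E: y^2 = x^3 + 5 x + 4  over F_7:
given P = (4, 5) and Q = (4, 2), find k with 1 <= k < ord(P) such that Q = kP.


Enumerate multiples of P until we hit Q = (4, 2):
  1P = (4, 5)
  2P = (0, 5)
  3P = (3, 2)
  4P = (2, 1)
  5P = (5, 0)
  6P = (2, 6)
  7P = (3, 5)
  8P = (0, 2)
  9P = (4, 2)
Match found at i = 9.

k = 9


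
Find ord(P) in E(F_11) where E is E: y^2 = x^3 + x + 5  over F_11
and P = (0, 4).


Compute successive multiples of P until we hit O:
  1P = (0, 4)
  2P = (5, 5)
  3P = (10, 5)
  4P = (2, 9)
  5P = (7, 6)
  6P = (7, 5)
  7P = (2, 2)
  8P = (10, 6)
  ... (continuing to 11P)
  11P = O

ord(P) = 11


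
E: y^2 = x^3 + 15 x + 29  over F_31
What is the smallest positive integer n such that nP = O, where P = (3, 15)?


Compute successive multiples of P until we hit O:
  1P = (3, 15)
  2P = (22, 8)
  3P = (10, 30)
  4P = (15, 8)
  5P = (17, 19)
  6P = (25, 23)
  7P = (8, 17)
  8P = (9, 26)
  ... (continuing to 29P)
  29P = O

ord(P) = 29


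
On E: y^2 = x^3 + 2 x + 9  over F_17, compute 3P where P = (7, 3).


k = 3 = 11_2 (binary, LSB first: 11)
Double-and-add from P = (7, 3):
  bit 0 = 1: acc = O + (7, 3) = (7, 3)
  bit 1 = 1: acc = (7, 3) + (11, 11) = (3, 5)

3P = (3, 5)


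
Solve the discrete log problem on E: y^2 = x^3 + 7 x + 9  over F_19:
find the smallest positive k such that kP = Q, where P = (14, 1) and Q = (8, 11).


Enumerate multiples of P until we hit Q = (8, 11):
  1P = (14, 1)
  2P = (0, 3)
  3P = (12, 15)
  4P = (4, 5)
  5P = (8, 8)
  6P = (1, 6)
  7P = (1, 13)
  8P = (8, 11)
Match found at i = 8.

k = 8


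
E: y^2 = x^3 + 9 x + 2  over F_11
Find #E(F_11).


For each x in F_11, count y with y^2 = x^3 + 9 x + 2 mod 11:
  x = 1: RHS = 1, y in [1, 10]  -> 2 point(s)
  x = 3: RHS = 1, y in [1, 10]  -> 2 point(s)
  x = 4: RHS = 3, y in [5, 6]  -> 2 point(s)
  x = 7: RHS = 1, y in [1, 10]  -> 2 point(s)
  x = 8: RHS = 3, y in [5, 6]  -> 2 point(s)
  x = 9: RHS = 9, y in [3, 8]  -> 2 point(s)
  x = 10: RHS = 3, y in [5, 6]  -> 2 point(s)
Affine points: 14. Add the point at infinity: total = 15.

#E(F_11) = 15


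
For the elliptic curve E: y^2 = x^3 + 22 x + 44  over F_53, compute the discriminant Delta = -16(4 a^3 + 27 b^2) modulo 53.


4 a^3 + 27 b^2 = 4*22^3 + 27*44^2 = 42592 + 52272 = 94864
Delta = -16 * (94864) = -1517824
Delta mod 53 = 43

Delta = 43 (mod 53)


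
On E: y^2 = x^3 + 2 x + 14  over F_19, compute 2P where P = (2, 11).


Doubling: s = (3 x1^2 + a) / (2 y1)
s = (3*2^2 + 2) / (2*11) mod 19 = 11
x3 = s^2 - 2 x1 mod 19 = 11^2 - 2*2 = 3
y3 = s (x1 - x3) - y1 mod 19 = 11 * (2 - 3) - 11 = 16

2P = (3, 16)


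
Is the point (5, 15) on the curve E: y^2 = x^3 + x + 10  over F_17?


Check whether y^2 = x^3 + 1 x + 10 (mod 17) for (x, y) = (5, 15).
LHS: y^2 = 15^2 mod 17 = 4
RHS: x^3 + 1 x + 10 = 5^3 + 1*5 + 10 mod 17 = 4
LHS = RHS

Yes, on the curve


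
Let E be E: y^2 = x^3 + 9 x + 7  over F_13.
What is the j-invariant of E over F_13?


Delta = -16(4 a^3 + 27 b^2) mod 13 = 10
-1728 * (4 a)^3 = -1728 * (4*9)^3 mod 13 = 12
j = 12 * 10^(-1) mod 13 = 9

j = 9 (mod 13)


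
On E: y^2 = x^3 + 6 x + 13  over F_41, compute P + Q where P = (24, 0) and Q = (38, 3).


P != Q, so use the chord formula.
s = (y2 - y1) / (x2 - x1) = (3) / (14) mod 41 = 9
x3 = s^2 - x1 - x2 mod 41 = 9^2 - 24 - 38 = 19
y3 = s (x1 - x3) - y1 mod 41 = 9 * (24 - 19) - 0 = 4

P + Q = (19, 4)


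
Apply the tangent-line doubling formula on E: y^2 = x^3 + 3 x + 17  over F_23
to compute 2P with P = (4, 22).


Doubling: s = (3 x1^2 + a) / (2 y1)
s = (3*4^2 + 3) / (2*22) mod 23 = 9
x3 = s^2 - 2 x1 mod 23 = 9^2 - 2*4 = 4
y3 = s (x1 - x3) - y1 mod 23 = 9 * (4 - 4) - 22 = 1

2P = (4, 1)


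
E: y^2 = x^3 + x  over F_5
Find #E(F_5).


For each x in F_5, count y with y^2 = x^3 + 1 x + 0 mod 5:
  x = 0: RHS = 0, y in [0]  -> 1 point(s)
  x = 2: RHS = 0, y in [0]  -> 1 point(s)
  x = 3: RHS = 0, y in [0]  -> 1 point(s)
Affine points: 3. Add the point at infinity: total = 4.

#E(F_5) = 4


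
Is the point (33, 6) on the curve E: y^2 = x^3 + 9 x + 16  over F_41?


Check whether y^2 = x^3 + 9 x + 16 (mod 41) for (x, y) = (33, 6).
LHS: y^2 = 6^2 mod 41 = 36
RHS: x^3 + 9 x + 16 = 33^3 + 9*33 + 16 mod 41 = 6
LHS != RHS

No, not on the curve


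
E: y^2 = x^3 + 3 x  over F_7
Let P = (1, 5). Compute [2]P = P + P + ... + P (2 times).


k = 2 = 10_2 (binary, LSB first: 01)
Double-and-add from P = (1, 5):
  bit 0 = 0: acc unchanged = O
  bit 1 = 1: acc = O + (2, 0) = (2, 0)

2P = (2, 0)


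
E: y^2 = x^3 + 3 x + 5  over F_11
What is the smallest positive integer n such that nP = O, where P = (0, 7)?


Compute successive multiples of P until we hit O:
  1P = (0, 7)
  2P = (1, 3)
  3P = (4, 9)
  4P = (10, 10)
  5P = (10, 1)
  6P = (4, 2)
  7P = (1, 8)
  8P = (0, 4)
  ... (continuing to 9P)
  9P = O

ord(P) = 9


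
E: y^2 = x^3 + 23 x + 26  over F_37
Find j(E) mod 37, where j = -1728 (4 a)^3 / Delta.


Delta = -16(4 a^3 + 27 b^2) mod 37 = 23
-1728 * (4 a)^3 = -1728 * (4*23)^3 mod 37 = 31
j = 31 * 23^(-1) mod 37 = 11

j = 11 (mod 37)


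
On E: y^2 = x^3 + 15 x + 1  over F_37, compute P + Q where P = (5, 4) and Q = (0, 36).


P != Q, so use the chord formula.
s = (y2 - y1) / (x2 - x1) = (32) / (32) mod 37 = 1
x3 = s^2 - x1 - x2 mod 37 = 1^2 - 5 - 0 = 33
y3 = s (x1 - x3) - y1 mod 37 = 1 * (5 - 33) - 4 = 5

P + Q = (33, 5)


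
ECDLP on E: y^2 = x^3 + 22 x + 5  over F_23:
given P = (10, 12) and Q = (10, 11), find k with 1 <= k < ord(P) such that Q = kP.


Enumerate multiples of P until we hit Q = (10, 11):
  1P = (10, 12)
  2P = (3, 11)
  3P = (18, 0)
  4P = (3, 12)
  5P = (10, 11)
Match found at i = 5.

k = 5
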